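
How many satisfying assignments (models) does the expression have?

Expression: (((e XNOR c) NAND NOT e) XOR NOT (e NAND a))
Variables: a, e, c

Satisfying assignments: (0,0,1), (0,1,0), (0,1,1), (1,0,1)
Count: 4 out of 8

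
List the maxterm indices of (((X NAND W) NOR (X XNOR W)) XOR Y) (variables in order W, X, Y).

ΠM(0, 2, 4, 6) = (W OR X OR Y) AND (W OR NOT X OR Y) AND (NOT W OR X OR Y) AND (NOT W OR NOT X OR Y)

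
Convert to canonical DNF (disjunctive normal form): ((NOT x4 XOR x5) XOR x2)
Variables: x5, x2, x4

(NOT x5 AND NOT x2 AND NOT x4) OR (NOT x5 AND x2 AND x4) OR (x5 AND NOT x2 AND x4) OR (x5 AND x2 AND NOT x4)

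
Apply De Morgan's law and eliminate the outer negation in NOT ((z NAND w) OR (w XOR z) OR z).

NOT (z NAND w) AND NOT (w XOR z) AND NOT z
De Morgan's: NOT(OR of terms) = AND of negations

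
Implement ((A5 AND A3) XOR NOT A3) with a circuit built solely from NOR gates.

((((((A5 NOR A5) NOR (A3 NOR A3)) NOR (A3 NOR A3)) NOR (((A5 NOR A5) NOR (A3 NOR A3)) NOR (A3 NOR A3))) NOR ((((A5 NOR A5) NOR (A3 NOR A3)) NOR (A3 NOR A3)) NOR (((A5 NOR A5) NOR (A3 NOR A3)) NOR (A3 NOR A3)))) NOR ((((((A5 NOR A5) NOR (A3 NOR A3)) NOR ((A5 NOR A5) NOR (A3 NOR A3))) NOR ((A3 NOR A3) NOR (A3 NOR A3))) NOR ((((A5 NOR A5) NOR (A3 NOR A3)) NOR ((A5 NOR A5) NOR (A3 NOR A3))) NOR ((A3 NOR A3) NOR (A3 NOR A3)))) NOR (((((A5 NOR A5) NOR (A3 NOR A3)) NOR ((A5 NOR A5) NOR (A3 NOR A3))) NOR ((A3 NOR A3) NOR (A3 NOR A3))) NOR ((((A5 NOR A5) NOR (A3 NOR A3)) NOR ((A5 NOR A5) NOR (A3 NOR A3))) NOR ((A3 NOR A3) NOR (A3 NOR A3))))))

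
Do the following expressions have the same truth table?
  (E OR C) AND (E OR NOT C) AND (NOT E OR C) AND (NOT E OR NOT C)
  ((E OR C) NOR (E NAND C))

Yes, they are equivalent — the two output columns agree on all 4 assignments:
E | C | Expression 1 | Expression 2
-----------------------------------
0 | 0 | 0 | 0
0 | 1 | 0 | 0
1 | 0 | 0 | 0
1 | 1 | 0 | 0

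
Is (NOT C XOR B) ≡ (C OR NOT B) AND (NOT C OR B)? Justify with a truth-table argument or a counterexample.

Yes, they are equivalent — the two output columns agree on all 4 assignments:
C | B | Expression 1 | Expression 2
-----------------------------------
0 | 0 | 1 | 1
0 | 1 | 0 | 0
1 | 0 | 0 | 0
1 | 1 | 1 | 1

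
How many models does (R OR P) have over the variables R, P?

Satisfying assignments: (0,1), (1,0), (1,1)
Count: 3 out of 4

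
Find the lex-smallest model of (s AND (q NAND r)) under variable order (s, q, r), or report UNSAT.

s=1, q=0, r=0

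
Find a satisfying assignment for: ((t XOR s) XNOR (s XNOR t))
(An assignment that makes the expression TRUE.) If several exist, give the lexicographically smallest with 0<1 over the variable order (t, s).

UNSATISFIABLE - no assignment makes this expression true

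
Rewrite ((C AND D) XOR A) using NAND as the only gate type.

((((C NAND D) NAND (C NAND D)) NAND (((C NAND D) NAND (C NAND D)) NAND A)) NAND (A NAND (((C NAND D) NAND (C NAND D)) NAND A)))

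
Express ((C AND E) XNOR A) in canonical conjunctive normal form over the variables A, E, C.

(A OR NOT E OR NOT C) AND (NOT A OR E OR C) AND (NOT A OR E OR NOT C) AND (NOT A OR NOT E OR C)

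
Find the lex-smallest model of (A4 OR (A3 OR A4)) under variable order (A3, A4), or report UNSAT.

A3=0, A4=1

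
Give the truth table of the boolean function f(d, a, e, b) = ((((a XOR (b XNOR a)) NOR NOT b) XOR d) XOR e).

d | a | e | b | Output
----------------------
0 | 0 | 0 | 0 | 0
0 | 0 | 0 | 1 | 1
0 | 0 | 1 | 0 | 1
0 | 0 | 1 | 1 | 0
0 | 1 | 0 | 0 | 0
0 | 1 | 0 | 1 | 1
0 | 1 | 1 | 0 | 1
0 | 1 | 1 | 1 | 0
1 | 0 | 0 | 0 | 1
1 | 0 | 0 | 1 | 0
1 | 0 | 1 | 0 | 0
1 | 0 | 1 | 1 | 1
1 | 1 | 0 | 0 | 1
1 | 1 | 0 | 1 | 0
1 | 1 | 1 | 0 | 0
1 | 1 | 1 | 1 | 1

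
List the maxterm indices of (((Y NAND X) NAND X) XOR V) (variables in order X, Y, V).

ΠM(1, 3, 4, 7) = (X OR Y OR NOT V) AND (X OR NOT Y OR NOT V) AND (NOT X OR Y OR V) AND (NOT X OR NOT Y OR NOT V)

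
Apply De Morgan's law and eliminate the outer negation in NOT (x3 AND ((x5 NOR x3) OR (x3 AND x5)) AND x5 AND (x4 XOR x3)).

NOT x3 OR NOT ((x5 NOR x3) OR (x3 AND x5)) OR NOT x5 OR NOT (x4 XOR x3)
De Morgan's: NOT(AND of terms) = OR of negations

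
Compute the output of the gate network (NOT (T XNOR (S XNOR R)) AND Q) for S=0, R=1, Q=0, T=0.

Substituting: (NOT (0 XNOR (0 XNOR 1)) AND 0)
= 0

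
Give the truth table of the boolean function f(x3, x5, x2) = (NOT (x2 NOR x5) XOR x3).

x3 | x5 | x2 | Output
---------------------
0 | 0 | 0 | 0
0 | 0 | 1 | 1
0 | 1 | 0 | 1
0 | 1 | 1 | 1
1 | 0 | 0 | 1
1 | 0 | 1 | 0
1 | 1 | 0 | 0
1 | 1 | 1 | 0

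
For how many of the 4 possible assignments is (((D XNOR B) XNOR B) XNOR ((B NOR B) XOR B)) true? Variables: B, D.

Satisfying assignments: (0,1), (1,1)
Count: 2 out of 4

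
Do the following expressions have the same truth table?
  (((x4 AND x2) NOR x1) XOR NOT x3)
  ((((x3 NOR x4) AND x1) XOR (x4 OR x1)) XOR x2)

No. Counterexample: with x1=0, x4=0, x3=0, x2=1, Expression 1 = 0 but Expression 2 = 1.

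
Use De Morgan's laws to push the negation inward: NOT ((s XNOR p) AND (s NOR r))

NOT (s XNOR p) OR NOT (s NOR r)
De Morgan's: NOT(AND of terms) = OR of negations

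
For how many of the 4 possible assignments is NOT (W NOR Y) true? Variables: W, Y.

Satisfying assignments: (0,1), (1,0), (1,1)
Count: 3 out of 4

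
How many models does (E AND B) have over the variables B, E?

Satisfying assignments: (1,1)
Count: 1 out of 4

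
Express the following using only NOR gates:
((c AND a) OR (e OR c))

((((c NOR c) NOR (a NOR a)) NOR ((e NOR c) NOR (e NOR c))) NOR (((c NOR c) NOR (a NOR a)) NOR ((e NOR c) NOR (e NOR c))))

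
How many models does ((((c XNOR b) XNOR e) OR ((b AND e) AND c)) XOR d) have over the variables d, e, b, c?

Satisfying assignments: (0,0,0,1), (0,0,1,0), (0,1,0,0), (0,1,1,1), (1,0,0,0), (1,0,1,1), (1,1,0,1), (1,1,1,0)
Count: 8 out of 16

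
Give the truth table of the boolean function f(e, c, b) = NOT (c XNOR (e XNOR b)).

e | c | b | Output
------------------
0 | 0 | 0 | 1
0 | 0 | 1 | 0
0 | 1 | 0 | 0
0 | 1 | 1 | 1
1 | 0 | 0 | 0
1 | 0 | 1 | 1
1 | 1 | 0 | 1
1 | 1 | 1 | 0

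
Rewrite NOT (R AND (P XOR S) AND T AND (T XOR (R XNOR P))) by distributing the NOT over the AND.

NOT R OR NOT (P XOR S) OR NOT T OR NOT (T XOR (R XNOR P))
De Morgan's: NOT(AND of terms) = OR of negations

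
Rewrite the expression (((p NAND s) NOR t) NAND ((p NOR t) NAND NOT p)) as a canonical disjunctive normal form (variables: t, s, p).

(NOT t AND NOT s AND NOT p) OR (NOT t AND NOT s AND p) OR (NOT t AND s AND NOT p) OR (t AND NOT s AND NOT p) OR (t AND NOT s AND p) OR (t AND s AND NOT p) OR (t AND s AND p)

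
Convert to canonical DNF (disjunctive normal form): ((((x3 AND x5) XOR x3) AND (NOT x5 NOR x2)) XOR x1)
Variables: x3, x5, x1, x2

(NOT x3 AND NOT x5 AND x1 AND NOT x2) OR (NOT x3 AND NOT x5 AND x1 AND x2) OR (NOT x3 AND x5 AND x1 AND NOT x2) OR (NOT x3 AND x5 AND x1 AND x2) OR (x3 AND NOT x5 AND x1 AND NOT x2) OR (x3 AND NOT x5 AND x1 AND x2) OR (x3 AND x5 AND x1 AND NOT x2) OR (x3 AND x5 AND x1 AND x2)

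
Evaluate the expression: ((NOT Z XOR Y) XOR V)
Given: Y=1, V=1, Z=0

Substituting: ((NOT 0 XOR 1) XOR 1)
= 1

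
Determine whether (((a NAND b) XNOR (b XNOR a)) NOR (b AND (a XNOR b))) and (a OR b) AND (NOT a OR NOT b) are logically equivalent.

Yes, they are equivalent — the two output columns agree on all 4 assignments:
a | b | Expression 1 | Expression 2
-----------------------------------
0 | 0 | 0 | 0
0 | 1 | 1 | 1
1 | 0 | 1 | 1
1 | 1 | 0 | 0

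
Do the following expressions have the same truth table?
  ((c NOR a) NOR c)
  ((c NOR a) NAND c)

No. Counterexample: with a=0, c=0, Expression 1 = 0 but Expression 2 = 1.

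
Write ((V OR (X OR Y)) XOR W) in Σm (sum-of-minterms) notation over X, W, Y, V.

Σm(1, 2, 3, 4, 8, 9, 10, 11) = (NOT X AND NOT W AND NOT Y AND V) OR (NOT X AND NOT W AND Y AND NOT V) OR (NOT X AND NOT W AND Y AND V) OR (NOT X AND W AND NOT Y AND NOT V) OR (X AND NOT W AND NOT Y AND NOT V) OR (X AND NOT W AND NOT Y AND V) OR (X AND NOT W AND Y AND NOT V) OR (X AND NOT W AND Y AND V)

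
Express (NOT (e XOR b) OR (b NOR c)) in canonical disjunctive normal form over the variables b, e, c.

(NOT b AND NOT e AND NOT c) OR (NOT b AND NOT e AND c) OR (NOT b AND e AND NOT c) OR (b AND e AND NOT c) OR (b AND e AND c)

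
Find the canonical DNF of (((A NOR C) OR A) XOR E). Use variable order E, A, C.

(NOT E AND NOT A AND NOT C) OR (NOT E AND A AND NOT C) OR (NOT E AND A AND C) OR (E AND NOT A AND C)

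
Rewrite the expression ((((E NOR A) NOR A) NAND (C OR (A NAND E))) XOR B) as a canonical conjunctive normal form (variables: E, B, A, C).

(E OR NOT B OR A OR C) AND (E OR NOT B OR A OR NOT C) AND (E OR NOT B OR NOT A OR C) AND (E OR NOT B OR NOT A OR NOT C) AND (NOT E OR B OR A OR C) AND (NOT E OR B OR A OR NOT C) AND (NOT E OR NOT B OR NOT A OR C) AND (NOT E OR NOT B OR NOT A OR NOT C)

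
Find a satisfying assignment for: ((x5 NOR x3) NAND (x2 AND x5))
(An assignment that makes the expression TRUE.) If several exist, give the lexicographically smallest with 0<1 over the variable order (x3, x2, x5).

x3=0, x2=0, x5=0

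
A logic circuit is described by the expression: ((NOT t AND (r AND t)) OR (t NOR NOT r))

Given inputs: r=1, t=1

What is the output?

Substituting: ((NOT 1 AND (1 AND 1)) OR (1 NOR NOT 1))
= 0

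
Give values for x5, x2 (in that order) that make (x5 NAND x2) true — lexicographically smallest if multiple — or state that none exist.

x5=0, x2=0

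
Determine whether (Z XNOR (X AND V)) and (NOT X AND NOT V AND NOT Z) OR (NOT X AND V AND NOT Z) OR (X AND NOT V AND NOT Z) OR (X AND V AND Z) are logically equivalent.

Yes, they are equivalent — the two output columns agree on all 8 assignments:
X | V | Z | Expression 1 | Expression 2
---------------------------------------
0 | 0 | 0 | 1 | 1
0 | 0 | 1 | 0 | 0
0 | 1 | 0 | 1 | 1
0 | 1 | 1 | 0 | 0
1 | 0 | 0 | 1 | 1
1 | 0 | 1 | 0 | 0
1 | 1 | 0 | 0 | 0
1 | 1 | 1 | 1 | 1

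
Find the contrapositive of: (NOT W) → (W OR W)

Contrapositive: NOT (W OR W) → W
Note: A statement and its contrapositive are logically equivalent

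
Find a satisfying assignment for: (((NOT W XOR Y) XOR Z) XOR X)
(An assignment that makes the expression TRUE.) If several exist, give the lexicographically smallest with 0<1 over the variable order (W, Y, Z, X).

W=0, Y=0, Z=0, X=0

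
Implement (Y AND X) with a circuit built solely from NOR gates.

((Y NOR Y) NOR (X NOR X))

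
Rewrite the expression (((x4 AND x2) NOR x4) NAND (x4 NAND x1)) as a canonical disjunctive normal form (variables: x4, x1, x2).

(x4 AND NOT x1 AND NOT x2) OR (x4 AND NOT x1 AND x2) OR (x4 AND x1 AND NOT x2) OR (x4 AND x1 AND x2)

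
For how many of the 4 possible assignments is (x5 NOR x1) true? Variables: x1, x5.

Satisfying assignments: (0,0)
Count: 1 out of 4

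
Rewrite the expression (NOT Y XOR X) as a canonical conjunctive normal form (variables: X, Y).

(X OR NOT Y) AND (NOT X OR Y)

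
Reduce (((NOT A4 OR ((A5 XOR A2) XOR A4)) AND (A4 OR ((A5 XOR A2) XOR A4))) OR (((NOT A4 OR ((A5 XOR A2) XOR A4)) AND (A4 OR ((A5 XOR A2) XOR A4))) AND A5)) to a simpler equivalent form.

By absorption (E OR (E AND v) = E) then distribution ((E OR v) AND (E OR NOT v) = E):
= ((A5 XOR A2) XOR A4)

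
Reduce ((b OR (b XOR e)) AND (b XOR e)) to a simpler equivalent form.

By absorption (E AND (E OR v) = E):
= (b XOR e)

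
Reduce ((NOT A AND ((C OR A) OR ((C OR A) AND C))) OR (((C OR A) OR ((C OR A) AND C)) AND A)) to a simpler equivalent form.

By distribution ((E AND v) OR (E AND NOT v) = E) then absorption (E OR (E AND v) = E):
= (C OR A)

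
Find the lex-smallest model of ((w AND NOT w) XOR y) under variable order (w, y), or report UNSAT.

w=0, y=1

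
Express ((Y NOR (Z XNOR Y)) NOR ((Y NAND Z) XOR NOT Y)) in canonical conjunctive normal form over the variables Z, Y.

(Z OR NOT Y) AND (NOT Z OR Y)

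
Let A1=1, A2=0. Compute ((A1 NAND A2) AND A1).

Substituting: ((1 NAND 0) AND 1)
= 1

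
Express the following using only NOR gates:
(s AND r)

((s NOR s) NOR (r NOR r))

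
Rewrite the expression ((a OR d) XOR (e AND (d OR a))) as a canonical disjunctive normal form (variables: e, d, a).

(NOT e AND NOT d AND a) OR (NOT e AND d AND NOT a) OR (NOT e AND d AND a)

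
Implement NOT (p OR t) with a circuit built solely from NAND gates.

(((p NAND p) NAND (t NAND t)) NAND ((p NAND p) NAND (t NAND t)))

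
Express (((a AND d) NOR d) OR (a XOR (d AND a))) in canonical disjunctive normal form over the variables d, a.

(NOT d AND NOT a) OR (NOT d AND a)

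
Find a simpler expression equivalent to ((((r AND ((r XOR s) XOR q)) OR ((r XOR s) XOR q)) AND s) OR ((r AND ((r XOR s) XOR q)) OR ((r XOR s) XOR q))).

By absorption (E OR (E AND v) = E) then absorption (E OR (E AND v) = E):
= ((r XOR s) XOR q)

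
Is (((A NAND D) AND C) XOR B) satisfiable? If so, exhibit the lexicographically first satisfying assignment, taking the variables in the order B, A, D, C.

B=0, A=0, D=0, C=1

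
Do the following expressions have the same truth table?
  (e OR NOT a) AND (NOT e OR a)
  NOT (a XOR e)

Yes, they are equivalent — the two output columns agree on all 4 assignments:
e | a | Expression 1 | Expression 2
-----------------------------------
0 | 0 | 1 | 1
0 | 1 | 0 | 0
1 | 0 | 0 | 0
1 | 1 | 1 | 1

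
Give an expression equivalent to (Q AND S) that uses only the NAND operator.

((Q NAND S) NAND (Q NAND S))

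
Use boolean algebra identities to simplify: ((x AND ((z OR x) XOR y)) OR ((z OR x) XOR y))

By absorption (E OR (E AND v) = E):
= ((z OR x) XOR y)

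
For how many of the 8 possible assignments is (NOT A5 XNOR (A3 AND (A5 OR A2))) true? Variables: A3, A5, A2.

Satisfying assignments: (0,1,0), (0,1,1), (1,0,1)
Count: 3 out of 8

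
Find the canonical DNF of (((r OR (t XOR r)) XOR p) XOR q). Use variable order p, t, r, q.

(NOT p AND NOT t AND NOT r AND q) OR (NOT p AND NOT t AND r AND NOT q) OR (NOT p AND t AND NOT r AND NOT q) OR (NOT p AND t AND r AND NOT q) OR (p AND NOT t AND NOT r AND NOT q) OR (p AND NOT t AND r AND q) OR (p AND t AND NOT r AND q) OR (p AND t AND r AND q)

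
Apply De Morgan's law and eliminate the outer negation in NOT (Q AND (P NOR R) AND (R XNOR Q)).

NOT Q OR NOT (P NOR R) OR NOT (R XNOR Q)
De Morgan's: NOT(AND of terms) = OR of negations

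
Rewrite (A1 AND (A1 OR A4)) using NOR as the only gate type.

((A1 NOR A1) NOR (((A1 NOR A4) NOR (A1 NOR A4)) NOR ((A1 NOR A4) NOR (A1 NOR A4))))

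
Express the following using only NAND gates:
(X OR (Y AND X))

((X NAND X) NAND (((Y NAND X) NAND (Y NAND X)) NAND ((Y NAND X) NAND (Y NAND X))))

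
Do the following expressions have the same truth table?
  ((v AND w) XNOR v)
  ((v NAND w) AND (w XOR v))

No. Counterexample: with w=0, v=0, Expression 1 = 1 but Expression 2 = 0.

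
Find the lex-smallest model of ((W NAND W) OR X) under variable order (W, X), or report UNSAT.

W=0, X=0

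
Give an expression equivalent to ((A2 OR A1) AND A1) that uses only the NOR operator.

((((A2 NOR A1) NOR (A2 NOR A1)) NOR ((A2 NOR A1) NOR (A2 NOR A1))) NOR (A1 NOR A1))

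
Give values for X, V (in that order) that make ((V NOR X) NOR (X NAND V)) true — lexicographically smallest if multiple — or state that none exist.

X=1, V=1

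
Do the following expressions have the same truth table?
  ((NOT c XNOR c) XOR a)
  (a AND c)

No. Counterexample: with c=0, a=1, Expression 1 = 1 but Expression 2 = 0.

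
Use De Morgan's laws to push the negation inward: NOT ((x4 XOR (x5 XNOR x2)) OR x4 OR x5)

NOT (x4 XOR (x5 XNOR x2)) AND NOT x4 AND NOT x5
De Morgan's: NOT(OR of terms) = AND of negations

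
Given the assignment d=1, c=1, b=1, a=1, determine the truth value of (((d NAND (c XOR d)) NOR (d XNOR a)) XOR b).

Substituting: (((1 NAND (1 XOR 1)) NOR (1 XNOR 1)) XOR 1)
= 1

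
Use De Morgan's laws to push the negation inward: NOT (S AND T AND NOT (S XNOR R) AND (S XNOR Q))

NOT S OR NOT T OR (S XNOR R) OR NOT (S XNOR Q)
De Morgan's: NOT(AND of terms) = OR of negations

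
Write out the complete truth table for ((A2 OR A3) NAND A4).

A2 | A4 | A3 | Output
---------------------
0 | 0 | 0 | 1
0 | 0 | 1 | 1
0 | 1 | 0 | 1
0 | 1 | 1 | 0
1 | 0 | 0 | 1
1 | 0 | 1 | 1
1 | 1 | 0 | 0
1 | 1 | 1 | 0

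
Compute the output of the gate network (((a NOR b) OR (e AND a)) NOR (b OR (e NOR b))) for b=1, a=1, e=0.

Substituting: (((1 NOR 1) OR (0 AND 1)) NOR (1 OR (0 NOR 1)))
= 0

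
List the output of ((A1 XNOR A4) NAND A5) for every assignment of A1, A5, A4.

A1 | A5 | A4 | Output
---------------------
0 | 0 | 0 | 1
0 | 0 | 1 | 1
0 | 1 | 0 | 0
0 | 1 | 1 | 1
1 | 0 | 0 | 1
1 | 0 | 1 | 1
1 | 1 | 0 | 1
1 | 1 | 1 | 0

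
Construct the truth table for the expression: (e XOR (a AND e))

e | a | Output
--------------
0 | 0 | 0
0 | 1 | 0
1 | 0 | 1
1 | 1 | 0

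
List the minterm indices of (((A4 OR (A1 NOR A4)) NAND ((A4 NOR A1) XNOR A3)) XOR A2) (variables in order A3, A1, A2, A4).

Σm(0, 3, 4, 7, 9, 10, 12, 13) = (NOT A3 AND NOT A1 AND NOT A2 AND NOT A4) OR (NOT A3 AND NOT A1 AND A2 AND A4) OR (NOT A3 AND A1 AND NOT A2 AND NOT A4) OR (NOT A3 AND A1 AND A2 AND A4) OR (A3 AND NOT A1 AND NOT A2 AND A4) OR (A3 AND NOT A1 AND A2 AND NOT A4) OR (A3 AND A1 AND NOT A2 AND NOT A4) OR (A3 AND A1 AND NOT A2 AND A4)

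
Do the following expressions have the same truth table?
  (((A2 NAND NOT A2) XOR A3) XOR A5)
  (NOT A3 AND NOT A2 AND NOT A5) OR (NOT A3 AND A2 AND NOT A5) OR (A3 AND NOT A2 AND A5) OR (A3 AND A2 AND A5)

Yes, they are equivalent — the two output columns agree on all 8 assignments:
A3 | A2 | A5 | Expression 1 | Expression 2
------------------------------------------
0 | 0 | 0 | 1 | 1
0 | 0 | 1 | 0 | 0
0 | 1 | 0 | 1 | 1
0 | 1 | 1 | 0 | 0
1 | 0 | 0 | 0 | 0
1 | 0 | 1 | 1 | 1
1 | 1 | 0 | 0 | 0
1 | 1 | 1 | 1 | 1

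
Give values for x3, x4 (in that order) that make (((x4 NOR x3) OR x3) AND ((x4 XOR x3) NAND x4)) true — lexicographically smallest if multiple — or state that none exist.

x3=0, x4=0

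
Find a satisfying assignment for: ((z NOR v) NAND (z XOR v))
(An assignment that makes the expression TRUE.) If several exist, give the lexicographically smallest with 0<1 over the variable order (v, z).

v=0, z=0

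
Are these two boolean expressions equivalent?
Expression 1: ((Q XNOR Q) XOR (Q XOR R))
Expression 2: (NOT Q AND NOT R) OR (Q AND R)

Yes, they are equivalent — the two output columns agree on all 4 assignments:
Q | R | Expression 1 | Expression 2
-----------------------------------
0 | 0 | 1 | 1
0 | 1 | 0 | 0
1 | 0 | 0 | 0
1 | 1 | 1 | 1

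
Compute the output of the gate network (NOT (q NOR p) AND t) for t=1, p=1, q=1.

Substituting: (NOT (1 NOR 1) AND 1)
= 1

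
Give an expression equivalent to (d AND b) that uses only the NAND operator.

((d NAND b) NAND (d NAND b))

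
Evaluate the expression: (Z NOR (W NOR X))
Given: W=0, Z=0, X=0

Substituting: (0 NOR (0 NOR 0))
= 0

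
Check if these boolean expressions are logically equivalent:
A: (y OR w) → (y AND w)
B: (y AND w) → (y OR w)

No, Converse is not equivalent to original (counterexample: w=0, y=1)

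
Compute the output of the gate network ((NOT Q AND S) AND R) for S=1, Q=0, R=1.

Substituting: ((NOT 0 AND 1) AND 1)
= 1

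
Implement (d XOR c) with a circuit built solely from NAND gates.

((d NAND (d NAND c)) NAND (c NAND (d NAND c)))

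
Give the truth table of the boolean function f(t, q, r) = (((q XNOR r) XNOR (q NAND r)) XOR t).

t | q | r | Output
------------------
0 | 0 | 0 | 1
0 | 0 | 1 | 0
0 | 1 | 0 | 0
0 | 1 | 1 | 0
1 | 0 | 0 | 0
1 | 0 | 1 | 1
1 | 1 | 0 | 1
1 | 1 | 1 | 1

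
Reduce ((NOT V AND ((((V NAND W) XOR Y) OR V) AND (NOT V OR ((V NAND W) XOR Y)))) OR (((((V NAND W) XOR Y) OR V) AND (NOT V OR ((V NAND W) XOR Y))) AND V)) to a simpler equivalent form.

By distribution ((E AND v) OR (E AND NOT v) = E) then distribution ((E OR v) AND (E OR NOT v) = E):
= ((V NAND W) XOR Y)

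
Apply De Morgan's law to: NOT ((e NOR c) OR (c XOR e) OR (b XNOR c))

NOT (e NOR c) AND NOT (c XOR e) AND NOT (b XNOR c)
De Morgan's: NOT(OR of terms) = AND of negations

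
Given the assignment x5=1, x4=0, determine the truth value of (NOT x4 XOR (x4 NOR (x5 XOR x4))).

Substituting: (NOT 0 XOR (0 NOR (1 XOR 0)))
= 1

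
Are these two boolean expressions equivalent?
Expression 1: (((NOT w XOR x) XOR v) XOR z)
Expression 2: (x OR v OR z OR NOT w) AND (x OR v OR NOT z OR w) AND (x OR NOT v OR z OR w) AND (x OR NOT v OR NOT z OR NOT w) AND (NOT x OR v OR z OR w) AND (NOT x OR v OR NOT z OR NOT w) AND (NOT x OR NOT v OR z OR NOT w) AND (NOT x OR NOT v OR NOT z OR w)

Yes, they are equivalent — the two output columns agree on all 16 assignments:
x | v | z | w | Expression 1 | Expression 2
-------------------------------------------
0 | 0 | 0 | 0 | 1 | 1
0 | 0 | 0 | 1 | 0 | 0
0 | 0 | 1 | 0 | 0 | 0
0 | 0 | 1 | 1 | 1 | 1
0 | 1 | 0 | 0 | 0 | 0
0 | 1 | 0 | 1 | 1 | 1
0 | 1 | 1 | 0 | 1 | 1
0 | 1 | 1 | 1 | 0 | 0
1 | 0 | 0 | 0 | 0 | 0
1 | 0 | 0 | 1 | 1 | 1
1 | 0 | 1 | 0 | 1 | 1
1 | 0 | 1 | 1 | 0 | 0
1 | 1 | 0 | 0 | 1 | 1
1 | 1 | 0 | 1 | 0 | 0
1 | 1 | 1 | 0 | 0 | 0
1 | 1 | 1 | 1 | 1 | 1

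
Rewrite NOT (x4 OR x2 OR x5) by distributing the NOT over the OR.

NOT x4 AND NOT x2 AND NOT x5
De Morgan's: NOT(OR of terms) = AND of negations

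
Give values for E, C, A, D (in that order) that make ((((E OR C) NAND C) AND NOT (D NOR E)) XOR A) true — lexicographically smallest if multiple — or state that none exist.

E=0, C=0, A=0, D=1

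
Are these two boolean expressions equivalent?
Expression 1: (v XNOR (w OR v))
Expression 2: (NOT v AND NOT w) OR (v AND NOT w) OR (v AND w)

Yes, they are equivalent — the two output columns agree on all 4 assignments:
v | w | Expression 1 | Expression 2
-----------------------------------
0 | 0 | 1 | 1
0 | 1 | 0 | 0
1 | 0 | 1 | 1
1 | 1 | 1 | 1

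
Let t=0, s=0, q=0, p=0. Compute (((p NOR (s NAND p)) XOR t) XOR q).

Substituting: (((0 NOR (0 NAND 0)) XOR 0) XOR 0)
= 0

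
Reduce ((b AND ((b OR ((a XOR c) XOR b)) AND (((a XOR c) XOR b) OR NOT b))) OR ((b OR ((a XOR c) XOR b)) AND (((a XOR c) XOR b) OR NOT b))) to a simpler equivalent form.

By absorption (E OR (E AND v) = E) then distribution ((E OR v) AND (E OR NOT v) = E):
= ((a XOR c) XOR b)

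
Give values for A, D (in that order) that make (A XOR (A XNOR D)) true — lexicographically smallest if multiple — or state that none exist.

A=0, D=0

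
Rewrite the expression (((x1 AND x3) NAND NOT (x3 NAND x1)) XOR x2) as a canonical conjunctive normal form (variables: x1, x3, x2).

(x1 OR x3 OR NOT x2) AND (x1 OR NOT x3 OR NOT x2) AND (NOT x1 OR x3 OR NOT x2) AND (NOT x1 OR NOT x3 OR x2)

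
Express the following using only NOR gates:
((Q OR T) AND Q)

((((Q NOR T) NOR (Q NOR T)) NOR ((Q NOR T) NOR (Q NOR T))) NOR (Q NOR Q))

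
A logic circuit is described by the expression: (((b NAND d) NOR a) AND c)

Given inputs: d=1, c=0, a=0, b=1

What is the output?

Substituting: (((1 NAND 1) NOR 0) AND 0)
= 0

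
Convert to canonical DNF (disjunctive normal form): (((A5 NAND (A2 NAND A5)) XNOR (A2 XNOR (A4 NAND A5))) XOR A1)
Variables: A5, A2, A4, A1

(NOT A5 AND NOT A2 AND NOT A4 AND A1) OR (NOT A5 AND NOT A2 AND A4 AND A1) OR (NOT A5 AND A2 AND NOT A4 AND NOT A1) OR (NOT A5 AND A2 AND A4 AND NOT A1) OR (A5 AND NOT A2 AND NOT A4 AND NOT A1) OR (A5 AND NOT A2 AND A4 AND A1) OR (A5 AND A2 AND NOT A4 AND NOT A1) OR (A5 AND A2 AND A4 AND A1)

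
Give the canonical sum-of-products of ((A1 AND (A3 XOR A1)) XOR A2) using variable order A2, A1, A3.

Σm(2, 4, 5, 7) = (NOT A2 AND A1 AND NOT A3) OR (A2 AND NOT A1 AND NOT A3) OR (A2 AND NOT A1 AND A3) OR (A2 AND A1 AND A3)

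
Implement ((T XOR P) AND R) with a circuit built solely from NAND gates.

((((T NAND (T NAND P)) NAND (P NAND (T NAND P))) NAND R) NAND (((T NAND (T NAND P)) NAND (P NAND (T NAND P))) NAND R))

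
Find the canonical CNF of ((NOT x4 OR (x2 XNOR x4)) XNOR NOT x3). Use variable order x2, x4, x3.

(x2 OR x4 OR NOT x3) AND (x2 OR NOT x4 OR x3) AND (NOT x2 OR x4 OR NOT x3) AND (NOT x2 OR NOT x4 OR NOT x3)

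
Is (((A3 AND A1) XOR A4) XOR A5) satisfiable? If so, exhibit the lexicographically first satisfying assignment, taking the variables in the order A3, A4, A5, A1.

A3=0, A4=0, A5=1, A1=0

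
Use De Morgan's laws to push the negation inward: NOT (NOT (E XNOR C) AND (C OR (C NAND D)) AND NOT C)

(E XNOR C) OR NOT (C OR (C NAND D)) OR C
De Morgan's: NOT(AND of terms) = OR of negations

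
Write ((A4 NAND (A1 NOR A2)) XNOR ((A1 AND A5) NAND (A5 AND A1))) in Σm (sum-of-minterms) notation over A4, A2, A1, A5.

Σm(0, 1, 2, 4, 5, 6, 10, 12, 13, 14) = (NOT A4 AND NOT A2 AND NOT A1 AND NOT A5) OR (NOT A4 AND NOT A2 AND NOT A1 AND A5) OR (NOT A4 AND NOT A2 AND A1 AND NOT A5) OR (NOT A4 AND A2 AND NOT A1 AND NOT A5) OR (NOT A4 AND A2 AND NOT A1 AND A5) OR (NOT A4 AND A2 AND A1 AND NOT A5) OR (A4 AND NOT A2 AND A1 AND NOT A5) OR (A4 AND A2 AND NOT A1 AND NOT A5) OR (A4 AND A2 AND NOT A1 AND A5) OR (A4 AND A2 AND A1 AND NOT A5)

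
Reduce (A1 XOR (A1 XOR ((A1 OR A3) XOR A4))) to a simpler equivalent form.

By XOR self-cancellation ((E XOR v) XOR v = E):
= ((A1 OR A3) XOR A4)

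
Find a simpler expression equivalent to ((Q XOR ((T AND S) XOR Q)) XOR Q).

By XOR self-cancellation ((E XOR v) XOR v = E):
= ((T AND S) XOR Q)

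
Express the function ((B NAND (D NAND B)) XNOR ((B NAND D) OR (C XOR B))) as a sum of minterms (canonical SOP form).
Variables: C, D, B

Σm(0, 2, 3, 4, 6) = (NOT C AND NOT D AND NOT B) OR (NOT C AND D AND NOT B) OR (NOT C AND D AND B) OR (C AND NOT D AND NOT B) OR (C AND D AND NOT B)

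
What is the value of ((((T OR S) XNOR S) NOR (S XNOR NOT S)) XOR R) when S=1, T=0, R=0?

Substituting: ((((0 OR 1) XNOR 1) NOR (1 XNOR NOT 1)) XOR 0)
= 0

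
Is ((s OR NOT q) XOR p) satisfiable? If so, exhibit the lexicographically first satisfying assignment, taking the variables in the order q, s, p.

q=0, s=0, p=0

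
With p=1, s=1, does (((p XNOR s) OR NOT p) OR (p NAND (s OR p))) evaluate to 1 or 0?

Substituting: (((1 XNOR 1) OR NOT 1) OR (1 NAND (1 OR 1)))
= 1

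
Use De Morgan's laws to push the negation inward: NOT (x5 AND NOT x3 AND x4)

NOT x5 OR x3 OR NOT x4
De Morgan's: NOT(AND of terms) = OR of negations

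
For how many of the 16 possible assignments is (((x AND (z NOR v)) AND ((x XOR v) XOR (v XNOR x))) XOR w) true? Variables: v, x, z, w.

Satisfying assignments: (0,0,0,1), (0,0,1,1), (0,1,0,0), (0,1,1,1), (1,0,0,1), (1,0,1,1), (1,1,0,1), (1,1,1,1)
Count: 8 out of 16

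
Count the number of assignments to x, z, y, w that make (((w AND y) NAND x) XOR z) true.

Satisfying assignments: (0,0,0,0), (0,0,0,1), (0,0,1,0), (0,0,1,1), (1,0,0,0), (1,0,0,1), (1,0,1,0), (1,1,1,1)
Count: 8 out of 16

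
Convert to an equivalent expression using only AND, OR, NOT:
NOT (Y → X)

Y AND NOT X
(Negated implication: NOT(A → B) = A AND NOT B)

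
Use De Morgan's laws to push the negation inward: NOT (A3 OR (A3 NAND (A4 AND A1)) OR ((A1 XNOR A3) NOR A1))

NOT A3 AND NOT (A3 NAND (A4 AND A1)) AND NOT ((A1 XNOR A3) NOR A1)
De Morgan's: NOT(OR of terms) = AND of negations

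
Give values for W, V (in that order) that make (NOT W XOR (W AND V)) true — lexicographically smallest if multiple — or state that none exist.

W=0, V=0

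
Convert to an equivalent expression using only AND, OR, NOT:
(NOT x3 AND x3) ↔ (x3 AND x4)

((NOT x3 AND x3) AND (x3 AND x4)) OR (NOT (NOT x3 AND x3) AND NOT (x3 AND x4))
(Biconditional = both true or both false)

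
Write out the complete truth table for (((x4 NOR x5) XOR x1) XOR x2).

x1 | x4 | x2 | x5 | Output
--------------------------
0 | 0 | 0 | 0 | 1
0 | 0 | 0 | 1 | 0
0 | 0 | 1 | 0 | 0
0 | 0 | 1 | 1 | 1
0 | 1 | 0 | 0 | 0
0 | 1 | 0 | 1 | 0
0 | 1 | 1 | 0 | 1
0 | 1 | 1 | 1 | 1
1 | 0 | 0 | 0 | 0
1 | 0 | 0 | 1 | 1
1 | 0 | 1 | 0 | 1
1 | 0 | 1 | 1 | 0
1 | 1 | 0 | 0 | 1
1 | 1 | 0 | 1 | 1
1 | 1 | 1 | 0 | 0
1 | 1 | 1 | 1 | 0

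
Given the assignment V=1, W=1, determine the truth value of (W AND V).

Substituting: (1 AND 1)
= 1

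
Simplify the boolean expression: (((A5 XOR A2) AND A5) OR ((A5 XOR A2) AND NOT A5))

By distribution ((E AND v) OR (E AND NOT v) = E):
= (A5 XOR A2)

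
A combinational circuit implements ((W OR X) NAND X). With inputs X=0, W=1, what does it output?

Substituting: ((1 OR 0) NAND 0)
= 1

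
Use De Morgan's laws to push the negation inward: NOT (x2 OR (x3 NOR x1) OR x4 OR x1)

NOT x2 AND NOT (x3 NOR x1) AND NOT x4 AND NOT x1
De Morgan's: NOT(OR of terms) = AND of negations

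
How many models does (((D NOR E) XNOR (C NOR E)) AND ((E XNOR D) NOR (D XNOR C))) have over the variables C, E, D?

Satisfying assignments: (1,1,0)
Count: 1 out of 8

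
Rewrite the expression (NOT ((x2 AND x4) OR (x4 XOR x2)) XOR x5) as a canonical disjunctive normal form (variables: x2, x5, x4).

(NOT x2 AND NOT x5 AND NOT x4) OR (NOT x2 AND x5 AND x4) OR (x2 AND x5 AND NOT x4) OR (x2 AND x5 AND x4)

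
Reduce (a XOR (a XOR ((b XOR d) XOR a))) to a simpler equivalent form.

By XOR self-cancellation ((E XOR v) XOR v = E):
= ((b XOR d) XOR a)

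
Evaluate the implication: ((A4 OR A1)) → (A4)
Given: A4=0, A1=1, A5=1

Antecedent ((A4 OR A1)) = 1; consequent (A4) = 0.
1 → 0 = 0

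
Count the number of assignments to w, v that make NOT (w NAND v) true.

Satisfying assignments: (1,1)
Count: 1 out of 4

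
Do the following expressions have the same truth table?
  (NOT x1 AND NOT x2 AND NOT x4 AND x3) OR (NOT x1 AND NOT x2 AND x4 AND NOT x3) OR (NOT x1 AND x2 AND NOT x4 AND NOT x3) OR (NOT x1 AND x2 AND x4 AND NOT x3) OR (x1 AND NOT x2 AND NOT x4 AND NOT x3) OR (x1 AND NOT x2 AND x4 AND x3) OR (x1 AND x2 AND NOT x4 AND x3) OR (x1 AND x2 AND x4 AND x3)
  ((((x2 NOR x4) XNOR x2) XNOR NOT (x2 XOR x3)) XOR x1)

Yes, they are equivalent — the two output columns agree on all 16 assignments:
x1 | x2 | x4 | x3 | Expression 1 | Expression 2
-----------------------------------------------
0 | 0 | 0 | 0 | 0 | 0
0 | 0 | 0 | 1 | 1 | 1
0 | 0 | 1 | 0 | 1 | 1
0 | 0 | 1 | 1 | 0 | 0
0 | 1 | 0 | 0 | 1 | 1
0 | 1 | 0 | 1 | 0 | 0
0 | 1 | 1 | 0 | 1 | 1
0 | 1 | 1 | 1 | 0 | 0
1 | 0 | 0 | 0 | 1 | 1
1 | 0 | 0 | 1 | 0 | 0
1 | 0 | 1 | 0 | 0 | 0
1 | 0 | 1 | 1 | 1 | 1
1 | 1 | 0 | 0 | 0 | 0
1 | 1 | 0 | 1 | 1 | 1
1 | 1 | 1 | 0 | 0 | 0
1 | 1 | 1 | 1 | 1 | 1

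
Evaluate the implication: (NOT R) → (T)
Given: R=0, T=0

Antecedent (NOT R) = 1; consequent (T) = 0.
1 → 0 = 0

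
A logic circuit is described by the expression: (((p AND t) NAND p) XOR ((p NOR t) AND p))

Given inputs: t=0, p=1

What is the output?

Substituting: (((1 AND 0) NAND 1) XOR ((1 NOR 0) AND 1))
= 1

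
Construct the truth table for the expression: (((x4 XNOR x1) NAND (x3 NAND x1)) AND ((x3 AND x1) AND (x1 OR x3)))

x3 | x4 | x1 | Output
---------------------
0 | 0 | 0 | 0
0 | 0 | 1 | 0
0 | 1 | 0 | 0
0 | 1 | 1 | 0
1 | 0 | 0 | 0
1 | 0 | 1 | 1
1 | 1 | 0 | 0
1 | 1 | 1 | 1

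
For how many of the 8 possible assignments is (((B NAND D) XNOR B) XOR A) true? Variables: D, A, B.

Satisfying assignments: (0,0,1), (0,1,0), (1,1,0), (1,1,1)
Count: 4 out of 8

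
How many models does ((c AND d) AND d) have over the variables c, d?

Satisfying assignments: (1,1)
Count: 1 out of 4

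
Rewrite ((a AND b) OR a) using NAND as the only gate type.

((((a NAND b) NAND (a NAND b)) NAND ((a NAND b) NAND (a NAND b))) NAND (a NAND a))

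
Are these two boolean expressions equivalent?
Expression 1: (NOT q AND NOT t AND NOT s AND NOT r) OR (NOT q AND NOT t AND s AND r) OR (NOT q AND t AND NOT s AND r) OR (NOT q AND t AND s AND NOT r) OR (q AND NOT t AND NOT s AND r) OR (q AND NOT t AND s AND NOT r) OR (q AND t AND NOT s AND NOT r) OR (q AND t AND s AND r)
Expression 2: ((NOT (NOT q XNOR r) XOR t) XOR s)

Yes, they are equivalent — the two output columns agree on all 16 assignments:
q | t | s | r | Expression 1 | Expression 2
-------------------------------------------
0 | 0 | 0 | 0 | 1 | 1
0 | 0 | 0 | 1 | 0 | 0
0 | 0 | 1 | 0 | 0 | 0
0 | 0 | 1 | 1 | 1 | 1
0 | 1 | 0 | 0 | 0 | 0
0 | 1 | 0 | 1 | 1 | 1
0 | 1 | 1 | 0 | 1 | 1
0 | 1 | 1 | 1 | 0 | 0
1 | 0 | 0 | 0 | 0 | 0
1 | 0 | 0 | 1 | 1 | 1
1 | 0 | 1 | 0 | 1 | 1
1 | 0 | 1 | 1 | 0 | 0
1 | 1 | 0 | 0 | 1 | 1
1 | 1 | 0 | 1 | 0 | 0
1 | 1 | 1 | 0 | 0 | 0
1 | 1 | 1 | 1 | 1 | 1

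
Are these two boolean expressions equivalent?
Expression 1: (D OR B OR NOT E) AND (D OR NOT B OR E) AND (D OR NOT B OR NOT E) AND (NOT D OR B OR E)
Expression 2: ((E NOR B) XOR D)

Yes, they are equivalent — the two output columns agree on all 8 assignments:
D | B | E | Expression 1 | Expression 2
---------------------------------------
0 | 0 | 0 | 1 | 1
0 | 0 | 1 | 0 | 0
0 | 1 | 0 | 0 | 0
0 | 1 | 1 | 0 | 0
1 | 0 | 0 | 0 | 0
1 | 0 | 1 | 1 | 1
1 | 1 | 0 | 1 | 1
1 | 1 | 1 | 1 | 1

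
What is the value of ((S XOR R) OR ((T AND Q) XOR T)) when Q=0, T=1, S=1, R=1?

Substituting: ((1 XOR 1) OR ((1 AND 0) XOR 1))
= 1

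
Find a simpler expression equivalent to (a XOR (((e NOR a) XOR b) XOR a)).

By XOR self-cancellation ((E XOR v) XOR v = E):
= ((e NOR a) XOR b)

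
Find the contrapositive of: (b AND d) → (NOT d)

Contrapositive: d → NOT (b AND d)
Note: A statement and its contrapositive are logically equivalent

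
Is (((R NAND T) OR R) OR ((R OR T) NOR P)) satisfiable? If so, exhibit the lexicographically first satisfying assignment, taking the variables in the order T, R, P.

T=0, R=0, P=0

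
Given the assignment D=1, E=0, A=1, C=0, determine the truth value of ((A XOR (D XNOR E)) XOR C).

Substituting: ((1 XOR (1 XNOR 0)) XOR 0)
= 1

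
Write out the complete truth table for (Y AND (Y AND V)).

V | Y | Output
--------------
0 | 0 | 0
0 | 1 | 0
1 | 0 | 0
1 | 1 | 1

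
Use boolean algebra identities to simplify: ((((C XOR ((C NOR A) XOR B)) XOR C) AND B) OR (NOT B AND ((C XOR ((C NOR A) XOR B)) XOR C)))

By distribution ((E AND v) OR (E AND NOT v) = E) then XOR self-cancellation ((E XOR v) XOR v = E):
= ((C NOR A) XOR B)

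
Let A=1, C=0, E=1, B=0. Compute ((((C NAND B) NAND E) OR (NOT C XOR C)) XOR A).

Substituting: ((((0 NAND 0) NAND 1) OR (NOT 0 XOR 0)) XOR 1)
= 0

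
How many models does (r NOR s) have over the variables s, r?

Satisfying assignments: (0,0)
Count: 1 out of 4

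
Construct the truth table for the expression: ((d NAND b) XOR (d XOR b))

b | d | Output
--------------
0 | 0 | 1
0 | 1 | 0
1 | 0 | 0
1 | 1 | 0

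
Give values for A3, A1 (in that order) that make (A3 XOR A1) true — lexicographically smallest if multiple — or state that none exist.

A3=0, A1=1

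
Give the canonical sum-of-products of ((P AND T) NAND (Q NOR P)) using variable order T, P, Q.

Σm(0, 1, 2, 3, 4, 5, 6, 7) = (NOT T AND NOT P AND NOT Q) OR (NOT T AND NOT P AND Q) OR (NOT T AND P AND NOT Q) OR (NOT T AND P AND Q) OR (T AND NOT P AND NOT Q) OR (T AND NOT P AND Q) OR (T AND P AND NOT Q) OR (T AND P AND Q)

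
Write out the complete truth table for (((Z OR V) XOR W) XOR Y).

V | W | Z | Y | Output
----------------------
0 | 0 | 0 | 0 | 0
0 | 0 | 0 | 1 | 1
0 | 0 | 1 | 0 | 1
0 | 0 | 1 | 1 | 0
0 | 1 | 0 | 0 | 1
0 | 1 | 0 | 1 | 0
0 | 1 | 1 | 0 | 0
0 | 1 | 1 | 1 | 1
1 | 0 | 0 | 0 | 1
1 | 0 | 0 | 1 | 0
1 | 0 | 1 | 0 | 1
1 | 0 | 1 | 1 | 0
1 | 1 | 0 | 0 | 0
1 | 1 | 0 | 1 | 1
1 | 1 | 1 | 0 | 0
1 | 1 | 1 | 1 | 1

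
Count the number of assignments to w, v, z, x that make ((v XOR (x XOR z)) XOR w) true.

Satisfying assignments: (0,0,0,1), (0,0,1,0), (0,1,0,0), (0,1,1,1), (1,0,0,0), (1,0,1,1), (1,1,0,1), (1,1,1,0)
Count: 8 out of 16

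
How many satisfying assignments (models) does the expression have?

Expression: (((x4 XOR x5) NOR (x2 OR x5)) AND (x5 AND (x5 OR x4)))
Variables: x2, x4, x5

No assignment satisfies the expression.
Count: 0 out of 8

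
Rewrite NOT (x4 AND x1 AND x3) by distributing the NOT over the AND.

NOT x4 OR NOT x1 OR NOT x3
De Morgan's: NOT(AND of terms) = OR of negations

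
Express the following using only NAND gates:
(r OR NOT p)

((r NAND r) NAND ((p NAND p) NAND (p NAND p)))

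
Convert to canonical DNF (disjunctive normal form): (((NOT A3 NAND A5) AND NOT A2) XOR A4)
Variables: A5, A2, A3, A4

(NOT A5 AND NOT A2 AND NOT A3 AND NOT A4) OR (NOT A5 AND NOT A2 AND A3 AND NOT A4) OR (NOT A5 AND A2 AND NOT A3 AND A4) OR (NOT A5 AND A2 AND A3 AND A4) OR (A5 AND NOT A2 AND NOT A3 AND A4) OR (A5 AND NOT A2 AND A3 AND NOT A4) OR (A5 AND A2 AND NOT A3 AND A4) OR (A5 AND A2 AND A3 AND A4)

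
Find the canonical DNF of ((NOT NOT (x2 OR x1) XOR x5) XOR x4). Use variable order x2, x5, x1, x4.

(NOT x2 AND NOT x5 AND NOT x1 AND x4) OR (NOT x2 AND NOT x5 AND x1 AND NOT x4) OR (NOT x2 AND x5 AND NOT x1 AND NOT x4) OR (NOT x2 AND x5 AND x1 AND x4) OR (x2 AND NOT x5 AND NOT x1 AND NOT x4) OR (x2 AND NOT x5 AND x1 AND NOT x4) OR (x2 AND x5 AND NOT x1 AND x4) OR (x2 AND x5 AND x1 AND x4)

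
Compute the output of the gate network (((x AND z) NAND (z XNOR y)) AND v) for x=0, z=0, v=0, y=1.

Substituting: (((0 AND 0) NAND (0 XNOR 1)) AND 0)
= 0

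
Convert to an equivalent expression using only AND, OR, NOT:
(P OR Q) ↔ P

((P OR Q) AND P) OR (NOT (P OR Q) AND NOT P)
(Biconditional = both true or both false)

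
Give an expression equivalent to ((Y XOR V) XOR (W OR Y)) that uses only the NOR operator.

((((((((Y NOR V) NOR (Y NOR V)) NOR ((Y NOR V) NOR (Y NOR V))) NOR ((((Y NOR Y) NOR (V NOR V)) NOR ((Y NOR Y) NOR (V NOR V))) NOR (((Y NOR Y) NOR (V NOR V)) NOR ((Y NOR Y) NOR (V NOR V))))) NOR ((W NOR Y) NOR (W NOR Y))) NOR (((((Y NOR V) NOR (Y NOR V)) NOR ((Y NOR V) NOR (Y NOR V))) NOR ((((Y NOR Y) NOR (V NOR V)) NOR ((Y NOR Y) NOR (V NOR V))) NOR (((Y NOR Y) NOR (V NOR V)) NOR ((Y NOR Y) NOR (V NOR V))))) NOR ((W NOR Y) NOR (W NOR Y)))) NOR ((((((Y NOR V) NOR (Y NOR V)) NOR ((Y NOR V) NOR (Y NOR V))) NOR ((((Y NOR Y) NOR (V NOR V)) NOR ((Y NOR Y) NOR (V NOR V))) NOR (((Y NOR Y) NOR (V NOR V)) NOR ((Y NOR Y) NOR (V NOR V))))) NOR ((W NOR Y) NOR (W NOR Y))) NOR (((((Y NOR V) NOR (Y NOR V)) NOR ((Y NOR V) NOR (Y NOR V))) NOR ((((Y NOR Y) NOR (V NOR V)) NOR ((Y NOR Y) NOR (V NOR V))) NOR (((Y NOR Y) NOR (V NOR V)) NOR ((Y NOR Y) NOR (V NOR V))))) NOR ((W NOR Y) NOR (W NOR Y))))) NOR ((((((((Y NOR V) NOR (Y NOR V)) NOR ((Y NOR V) NOR (Y NOR V))) NOR ((((Y NOR Y) NOR (V NOR V)) NOR ((Y NOR Y) NOR (V NOR V))) NOR (((Y NOR Y) NOR (V NOR V)) NOR ((Y NOR Y) NOR (V NOR V))))) NOR ((((Y NOR V) NOR (Y NOR V)) NOR ((Y NOR V) NOR (Y NOR V))) NOR ((((Y NOR Y) NOR (V NOR V)) NOR ((Y NOR Y) NOR (V NOR V))) NOR (((Y NOR Y) NOR (V NOR V)) NOR ((Y NOR Y) NOR (V NOR V)))))) NOR (((W NOR Y) NOR (W NOR Y)) NOR ((W NOR Y) NOR (W NOR Y)))) NOR ((((((Y NOR V) NOR (Y NOR V)) NOR ((Y NOR V) NOR (Y NOR V))) NOR ((((Y NOR Y) NOR (V NOR V)) NOR ((Y NOR Y) NOR (V NOR V))) NOR (((Y NOR Y) NOR (V NOR V)) NOR ((Y NOR Y) NOR (V NOR V))))) NOR ((((Y NOR V) NOR (Y NOR V)) NOR ((Y NOR V) NOR (Y NOR V))) NOR ((((Y NOR Y) NOR (V NOR V)) NOR ((Y NOR Y) NOR (V NOR V))) NOR (((Y NOR Y) NOR (V NOR V)) NOR ((Y NOR Y) NOR (V NOR V)))))) NOR (((W NOR Y) NOR (W NOR Y)) NOR ((W NOR Y) NOR (W NOR Y))))) NOR (((((((Y NOR V) NOR (Y NOR V)) NOR ((Y NOR V) NOR (Y NOR V))) NOR ((((Y NOR Y) NOR (V NOR V)) NOR ((Y NOR Y) NOR (V NOR V))) NOR (((Y NOR Y) NOR (V NOR V)) NOR ((Y NOR Y) NOR (V NOR V))))) NOR ((((Y NOR V) NOR (Y NOR V)) NOR ((Y NOR V) NOR (Y NOR V))) NOR ((((Y NOR Y) NOR (V NOR V)) NOR ((Y NOR Y) NOR (V NOR V))) NOR (((Y NOR Y) NOR (V NOR V)) NOR ((Y NOR Y) NOR (V NOR V)))))) NOR (((W NOR Y) NOR (W NOR Y)) NOR ((W NOR Y) NOR (W NOR Y)))) NOR ((((((Y NOR V) NOR (Y NOR V)) NOR ((Y NOR V) NOR (Y NOR V))) NOR ((((Y NOR Y) NOR (V NOR V)) NOR ((Y NOR Y) NOR (V NOR V))) NOR (((Y NOR Y) NOR (V NOR V)) NOR ((Y NOR Y) NOR (V NOR V))))) NOR ((((Y NOR V) NOR (Y NOR V)) NOR ((Y NOR V) NOR (Y NOR V))) NOR ((((Y NOR Y) NOR (V NOR V)) NOR ((Y NOR Y) NOR (V NOR V))) NOR (((Y NOR Y) NOR (V NOR V)) NOR ((Y NOR Y) NOR (V NOR V)))))) NOR (((W NOR Y) NOR (W NOR Y)) NOR ((W NOR Y) NOR (W NOR Y)))))))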